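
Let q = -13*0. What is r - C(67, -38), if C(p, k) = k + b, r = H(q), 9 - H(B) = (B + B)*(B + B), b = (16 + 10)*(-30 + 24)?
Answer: 203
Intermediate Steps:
q = 0
b = -156 (b = 26*(-6) = -156)
H(B) = 9 - 4*B² (H(B) = 9 - (B + B)*(B + B) = 9 - 2*B*2*B = 9 - 4*B²)
r = 9 (r = 9 - 4*0² = 9 - 4*0 = 9 + 0 = 9)
C(p, k) = -156 + k (C(p, k) = k - 156 = -156 + k)
r - C(67, -38) = 9 - (-156 - 38) = 9 - 1*(-194) = 9 + 194 = 203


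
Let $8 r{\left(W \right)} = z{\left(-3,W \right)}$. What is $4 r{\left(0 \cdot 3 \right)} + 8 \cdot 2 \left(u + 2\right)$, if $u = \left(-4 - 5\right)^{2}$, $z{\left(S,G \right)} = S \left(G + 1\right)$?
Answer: $\frac{2653}{2} \approx 1326.5$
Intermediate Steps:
$z{\left(S,G \right)} = S \left(1 + G\right)$
$r{\left(W \right)} = - \frac{3}{8} - \frac{3 W}{8}$ ($r{\left(W \right)} = \frac{\left(-3\right) \left(1 + W\right)}{8} = \frac{-3 - 3 W}{8} = - \frac{3}{8} - \frac{3 W}{8}$)
$u = 81$ ($u = \left(-9\right)^{2} = 81$)
$4 r{\left(0 \cdot 3 \right)} + 8 \cdot 2 \left(u + 2\right) = 4 \left(- \frac{3}{8} - \frac{3 \cdot 0 \cdot 3}{8}\right) + 8 \cdot 2 \left(81 + 2\right) = 4 \left(- \frac{3}{8} - 0\right) + 8 \cdot 2 \cdot 83 = 4 \left(- \frac{3}{8} + 0\right) + 8 \cdot 166 = 4 \left(- \frac{3}{8}\right) + 1328 = - \frac{3}{2} + 1328 = \frac{2653}{2}$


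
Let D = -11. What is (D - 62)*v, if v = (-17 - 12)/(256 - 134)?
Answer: 2117/122 ≈ 17.352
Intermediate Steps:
v = -29/122 ≈ -0.23770
(D - 62)*v = (-11 - 62)*(-29/122) = -73*(-29/122) = 2117/122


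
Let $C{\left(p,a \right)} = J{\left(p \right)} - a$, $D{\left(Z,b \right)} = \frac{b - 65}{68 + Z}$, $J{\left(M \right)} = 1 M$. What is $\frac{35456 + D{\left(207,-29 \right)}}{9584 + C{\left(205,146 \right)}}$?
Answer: $\frac{9750306}{2651825} \approx 3.6768$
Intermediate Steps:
$J{\left(M \right)} = M$
$D{\left(Z,b \right)} = \frac{-65 + b}{68 + Z}$
$C{\left(p,a \right)} = p - a$
$\frac{35456 + D{\left(207,-29 \right)}}{9584 + C{\left(205,146 \right)}} = \frac{35456 + \frac{-65 - 29}{68 + 207}}{9584 + \left(205 - 146\right)} = \frac{35456 + \frac{1}{275} \left(-94\right)}{9584 + \left(205 - 146\right)} = \frac{35456 + \frac{1}{275} \left(-94\right)}{9584 + 59} = \frac{35456 - \frac{94}{275}}{9643} = \frac{9750306}{275} \cdot \frac{1}{9643} = \frac{9750306}{2651825}$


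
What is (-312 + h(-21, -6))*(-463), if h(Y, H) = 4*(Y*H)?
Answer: -88896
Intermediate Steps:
h(Y, H) = 4*H*Y (h(Y, H) = 4*(H*Y) = 4*H*Y)
(-312 + h(-21, -6))*(-463) = (-312 + 4*(-6)*(-21))*(-463) = (-312 + 504)*(-463) = 192*(-463) = -88896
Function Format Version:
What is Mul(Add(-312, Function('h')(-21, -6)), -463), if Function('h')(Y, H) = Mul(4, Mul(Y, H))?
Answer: -88896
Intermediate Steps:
Function('h')(Y, H) = Mul(4, H, Y) (Function('h')(Y, H) = Mul(4, Mul(H, Y)) = Mul(4, H, Y))
Mul(Add(-312, Function('h')(-21, -6)), -463) = Mul(Add(-312, Mul(4, -6, -21)), -463) = Mul(Add(-312, 504), -463) = Mul(192, -463) = -88896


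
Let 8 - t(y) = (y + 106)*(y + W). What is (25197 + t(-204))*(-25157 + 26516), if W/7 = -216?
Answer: -194286717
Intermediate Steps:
W = -1512 (W = 7*(-216) = -1512)
t(y) = 8 - (-1512 + y)*(106 + y) (t(y) = 8 - (y + 106)*(y - 1512) = 8 - (106 + y)*(-1512 + y) = 8 - (-1512 + y)*(106 + y))
(25197 + t(-204))*(-25157 + 26516) = (25197 + (160280 - 1*(-204)**2 + 1406*(-204)))*(-25157 + 26516) = (25197 + (160280 - 1*41616 - 286824))*1359 = (25197 + (160280 - 41616 - 286824))*1359 = (25197 - 168160)*1359 = -142963*1359 = -194286717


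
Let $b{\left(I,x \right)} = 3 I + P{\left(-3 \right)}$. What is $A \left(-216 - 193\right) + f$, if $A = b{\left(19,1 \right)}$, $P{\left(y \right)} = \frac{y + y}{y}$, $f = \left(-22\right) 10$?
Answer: $-24351$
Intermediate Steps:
$f = -220$
$P{\left(y \right)} = 2$ ($P{\left(y \right)} = \frac{2 y}{y} = 2$)
$b{\left(I,x \right)} = 2 + 3 I$ ($b{\left(I,x \right)} = 3 I + 2 = 2 + 3 I$)
$A = 59$ ($A = 2 + 3 \cdot 19 = 2 + 57 = 59$)
$A \left(-216 - 193\right) + f = 59 \left(-216 - 193\right) - 220 = 59 \left(-409\right) - 220 = -24131 - 220 = -24351$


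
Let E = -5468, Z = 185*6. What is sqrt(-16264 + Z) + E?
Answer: -5468 + I*sqrt(15154) ≈ -5468.0 + 123.1*I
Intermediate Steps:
Z = 1110
sqrt(-16264 + Z) + E = sqrt(-16264 + 1110) - 5468 = sqrt(-15154) - 5468 = I*sqrt(15154) - 5468 = -5468 + I*sqrt(15154)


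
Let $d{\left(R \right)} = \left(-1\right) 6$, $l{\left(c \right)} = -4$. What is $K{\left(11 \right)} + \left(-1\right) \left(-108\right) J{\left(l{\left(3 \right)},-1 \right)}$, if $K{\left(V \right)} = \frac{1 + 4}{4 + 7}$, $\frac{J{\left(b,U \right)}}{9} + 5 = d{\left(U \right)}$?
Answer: $- \frac{117607}{11} \approx -10692.0$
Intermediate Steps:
$d{\left(R \right)} = -6$
$J{\left(b,U \right)} = -99$ ($J{\left(b,U \right)} = -45 + 9 \left(-6\right) = -45 - 54 = -99$)
$K{\left(V \right)} = \frac{5}{11}$
$K{\left(11 \right)} + \left(-1\right) \left(-108\right) J{\left(l{\left(3 \right)},-1 \right)} = \frac{5}{11} + \left(-1\right) \left(-108\right) \left(-99\right) = \frac{5}{11} + 108 \left(-99\right) = \frac{5}{11} - 10692 = - \frac{117607}{11}$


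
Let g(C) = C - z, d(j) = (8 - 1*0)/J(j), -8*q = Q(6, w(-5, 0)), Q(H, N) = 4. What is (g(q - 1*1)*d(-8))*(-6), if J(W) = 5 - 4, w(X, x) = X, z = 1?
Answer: 120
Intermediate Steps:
q = -½ (q = -⅛*4 = -½ ≈ -0.50000)
J(W) = 1
d(j) = 8 (d(j) = (8 - 1*0)/1 = (8 + 0)*1 = 8*1 = 8)
g(C) = -1 + C (g(C) = C - 1*1 = C - 1 = -1 + C)
(g(q - 1*1)*d(-8))*(-6) = ((-1 + (-½ - 1*1))*8)*(-6) = ((-1 + (-½ - 1))*8)*(-6) = ((-1 - 3/2)*8)*(-6) = -5/2*8*(-6) = -20*(-6) = 120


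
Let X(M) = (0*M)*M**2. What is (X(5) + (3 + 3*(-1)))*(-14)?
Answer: 0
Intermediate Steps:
X(M) = 0 (X(M) = 0*M**2 = 0)
(X(5) + (3 + 3*(-1)))*(-14) = (0 + (3 + 3*(-1)))*(-14) = (0 + (3 - 3))*(-14) = (0 + 0)*(-14) = 0*(-14) = 0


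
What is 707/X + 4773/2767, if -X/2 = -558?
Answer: 7282937/3087972 ≈ 2.3585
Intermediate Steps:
X = 1116 (X = -2*(-558) = 1116)
707/X + 4773/2767 = 707/1116 + 4773/2767 = 7282937/3087972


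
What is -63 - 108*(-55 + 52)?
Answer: 261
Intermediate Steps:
-63 - 108*(-55 + 52) = -63 - 108*(-3) = -63 + 324 = 261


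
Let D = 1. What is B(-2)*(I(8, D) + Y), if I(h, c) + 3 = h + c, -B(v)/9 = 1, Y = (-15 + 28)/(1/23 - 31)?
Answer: -35757/712 ≈ -50.221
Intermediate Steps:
Y = -299/712 (Y = 13/(1/23 - 31) = 13/(-712/23) = 13*(-23/712) = -299/712 ≈ -0.41994)
B(v) = -9 (B(v) = -9*1 = -9)
I(h, c) = -3 + c + h (I(h, c) = -3 + (h + c) = -3 + (c + h) = -3 + c + h)
B(-2)*(I(8, D) + Y) = -9*((-3 + 1 + 8) - 299/712) = -9*(6 - 299/712) = -9*3973/712 = -35757/712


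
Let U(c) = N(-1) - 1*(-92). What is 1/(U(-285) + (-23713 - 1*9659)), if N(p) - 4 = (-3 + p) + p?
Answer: -1/33281 ≈ -3.0047e-5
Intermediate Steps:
N(p) = 1 + 2*p (N(p) = 4 + ((-3 + p) + p) = 4 + (-3 + 2*p) = 1 + 2*p)
U(c) = 91 (U(c) = (1 + 2*(-1)) - 1*(-92) = (1 - 2) + 92 = -1 + 92 = 91)
1/(U(-285) + (-23713 - 1*9659)) = 1/(91 + (-23713 - 1*9659)) = 1/(91 + (-23713 - 9659)) = 1/(91 - 33372) = 1/(-33281) = -1/33281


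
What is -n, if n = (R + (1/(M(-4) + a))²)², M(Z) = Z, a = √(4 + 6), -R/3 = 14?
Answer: -552209/324 + 1486*√10/81 ≈ -1646.3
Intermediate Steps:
R = -42 (R = -3*14 = -42)
a = √10 ≈ 3.1623
n = (-42 + (-4 + √10)⁻²)² (n = (-42 + (1/(-4 + √10))²)² = (-42 + (-4 + √10)⁻²)² ≈ 1646.3)
-n = -(552209/324 - 1486*√10/81) = -552209/324 + 1486*√10/81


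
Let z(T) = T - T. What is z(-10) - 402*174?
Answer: -69948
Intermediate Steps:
z(T) = 0
z(-10) - 402*174 = 0 - 402*174 = 0 - 69948 = -69948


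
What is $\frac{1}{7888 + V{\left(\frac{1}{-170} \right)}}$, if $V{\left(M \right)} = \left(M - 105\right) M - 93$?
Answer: $\frac{28900}{225293351} \approx 0.00012828$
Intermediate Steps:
$V{\left(M \right)} = -93 + M \left(-105 + M\right)$ ($V{\left(M \right)} = \left(M - 105\right) M - 93 = \left(-105 + M\right) M - 93 = M \left(-105 + M\right) - 93 = -93 + M \left(-105 + M\right)$)
$\frac{1}{7888 + V{\left(\frac{1}{-170} \right)}} = \frac{1}{7888 - \left(93 - \frac{21}{34} - \frac{1}{28900}\right)} = \frac{1}{7888 - \left(\frac{3141}{34} - \frac{1}{28900}\right)} = \frac{1}{7888 + \left(-93 + \frac{1}{28900} + \frac{21}{34}\right)} = \frac{1}{7888 - \frac{2669849}{28900}} = \frac{1}{\frac{225293351}{28900}} = \frac{28900}{225293351}$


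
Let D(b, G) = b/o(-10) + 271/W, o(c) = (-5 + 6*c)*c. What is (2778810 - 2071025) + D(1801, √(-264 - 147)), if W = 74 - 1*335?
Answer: 120076019161/169650 ≈ 7.0779e+5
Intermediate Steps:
o(c) = c*(-5 + 6*c)
W = -261 (W = 74 - 335 = -261)
D(b, G) = -271/261 + b/650 (D(b, G) = b/((-10*(-5 + 6*(-10)))) + 271/(-261) = b/((-10*(-5 - 60))) + 271*(-1/261) = b/((-10*(-65))) - 271/261 = b/650 - 271/261 = -271/261 + b/650)
(2778810 - 2071025) + D(1801, √(-264 - 147)) = (2778810 - 2071025) + (-271/261 + (1/650)*1801) = 707785 + (-271/261 + 1801/650) = 707785 + 293911/169650 = 120076019161/169650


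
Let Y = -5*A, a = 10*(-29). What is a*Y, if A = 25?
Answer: 36250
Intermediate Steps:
a = -290
Y = -125 (Y = -5*25 = -125)
a*Y = -290*(-125) = 36250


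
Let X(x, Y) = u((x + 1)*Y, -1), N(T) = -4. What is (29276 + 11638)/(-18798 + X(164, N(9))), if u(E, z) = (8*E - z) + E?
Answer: -40914/24737 ≈ -1.6540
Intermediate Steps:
u(E, z) = -z + 9*E (u(E, z) = (-z + 8*E) + E = -z + 9*E)
X(x, Y) = 1 + 9*Y*(1 + x) (X(x, Y) = -1*(-1) + 9*((x + 1)*Y) = 1 + 9*((1 + x)*Y) = 1 + 9*(Y*(1 + x)) = 1 + 9*Y*(1 + x))
(29276 + 11638)/(-18798 + X(164, N(9))) = (29276 + 11638)/(-18798 + (1 + 9*(-4)*(1 + 164))) = 40914/(-18798 + (1 + 9*(-4)*165)) = 40914/(-18798 + (1 - 5940)) = 40914/(-18798 - 5939) = 40914/(-24737) = 40914*(-1/24737) = -40914/24737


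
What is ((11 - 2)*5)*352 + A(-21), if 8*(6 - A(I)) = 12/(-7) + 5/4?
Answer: 3549517/224 ≈ 15846.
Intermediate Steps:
A(I) = 1357/224 (A(I) = 6 - (12/(-7) + 5/4)/8 = 6 - (12*(-1/7) + 5*(1/4))/8 = 6 - (-12/7 + 5/4)/8 = 6 - 1/8*(-13/28) = 6 + 13/224 = 1357/224)
((11 - 2)*5)*352 + A(-21) = ((11 - 2)*5)*352 + 1357/224 = (9*5)*352 + 1357/224 = 45*352 + 1357/224 = 15840 + 1357/224 = 3549517/224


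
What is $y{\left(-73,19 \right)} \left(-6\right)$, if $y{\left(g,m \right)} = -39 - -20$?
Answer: $114$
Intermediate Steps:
$y{\left(g,m \right)} = -19$ ($y{\left(g,m \right)} = -39 + 20 = -19$)
$y{\left(-73,19 \right)} \left(-6\right) = \left(-19\right) \left(-6\right) = 114$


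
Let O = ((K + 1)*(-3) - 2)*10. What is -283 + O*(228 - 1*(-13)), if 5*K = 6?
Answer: -21009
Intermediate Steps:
K = 6/5 (K = (⅕)*6 = 6/5 ≈ 1.2000)
O = -86 (O = ((6/5 + 1)*(-3) - 2)*10 = ((11/5)*(-3) - 2)*10 = (-33/5 - 2)*10 = -43/5*10 = -86)
-283 + O*(228 - 1*(-13)) = -283 - 86*(228 - 1*(-13)) = -283 - 86*(228 + 13) = -283 - 86*241 = -283 - 20726 = -21009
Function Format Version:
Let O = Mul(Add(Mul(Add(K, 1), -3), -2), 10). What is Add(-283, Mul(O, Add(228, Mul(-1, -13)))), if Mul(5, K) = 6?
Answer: -21009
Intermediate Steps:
K = Rational(6, 5) (K = Mul(Rational(1, 5), 6) = Rational(6, 5) ≈ 1.2000)
O = -86 (O = Mul(Add(Mul(Add(Rational(6, 5), 1), -3), -2), 10) = Mul(Add(Mul(Rational(11, 5), -3), -2), 10) = Mul(Add(Rational(-33, 5), -2), 10) = Mul(Rational(-43, 5), 10) = -86)
Add(-283, Mul(O, Add(228, Mul(-1, -13)))) = Add(-283, Mul(-86, Add(228, Mul(-1, -13)))) = Add(-283, Mul(-86, Add(228, 13))) = Add(-283, Mul(-86, 241)) = Add(-283, -20726) = -21009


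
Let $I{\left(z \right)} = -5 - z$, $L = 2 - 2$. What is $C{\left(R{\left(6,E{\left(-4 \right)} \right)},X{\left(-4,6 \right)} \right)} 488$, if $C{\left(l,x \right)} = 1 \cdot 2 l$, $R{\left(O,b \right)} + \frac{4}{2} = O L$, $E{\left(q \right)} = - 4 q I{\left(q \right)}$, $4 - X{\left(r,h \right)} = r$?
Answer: $-1952$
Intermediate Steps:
$L = 0$ ($L = 2 - 2 = 0$)
$X{\left(r,h \right)} = 4 - r$
$E{\left(q \right)} = - 4 q \left(-5 - q\right)$
$R{\left(O,b \right)} = -2$ ($R{\left(O,b \right)} = -2 + O 0 = -2 + 0 = -2$)
$C{\left(l,x \right)} = 2 l$
$C{\left(R{\left(6,E{\left(-4 \right)} \right)},X{\left(-4,6 \right)} \right)} 488 = 2 \left(-2\right) 488 = \left(-4\right) 488 = -1952$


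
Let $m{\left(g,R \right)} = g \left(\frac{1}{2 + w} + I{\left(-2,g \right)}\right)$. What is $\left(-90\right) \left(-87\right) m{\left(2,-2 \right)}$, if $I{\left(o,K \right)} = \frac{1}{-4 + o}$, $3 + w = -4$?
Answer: $-5742$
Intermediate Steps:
$w = -7$ ($w = -3 - 4 = -7$)
$m{\left(g,R \right)} = - \frac{11 g}{30}$ ($m{\left(g,R \right)} = g \left(\frac{1}{2 - 7} + \frac{1}{-4 - 2}\right) = g \left(\frac{1}{-5} + \frac{1}{-6}\right) = g \left(- \frac{1}{5} - \frac{1}{6}\right) = g \left(- \frac{11}{30}\right) = - \frac{11 g}{30}$)
$\left(-90\right) \left(-87\right) m{\left(2,-2 \right)} = \left(-90\right) \left(-87\right) \left(\left(- \frac{11}{30}\right) 2\right) = 7830 \left(- \frac{11}{15}\right) = -5742$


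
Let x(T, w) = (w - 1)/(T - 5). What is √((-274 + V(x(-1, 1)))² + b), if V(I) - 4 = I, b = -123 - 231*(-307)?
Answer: 9*√1774 ≈ 379.07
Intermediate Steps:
b = 70794 (b = -123 + 70917 = 70794)
x(T, w) = (-1 + w)/(-5 + T)
V(I) = 4 + I
√((-274 + V(x(-1, 1)))² + b) = √((-274 + (4 + (-1 + 1)/(-5 - 1)))² + 70794) = √((-274 + (4 + 0/(-6)))² + 70794) = √((-274 + (4 - ⅙*0))² + 70794) = √((-274 + (4 + 0))² + 70794) = √((-274 + 4)² + 70794) = √((-270)² + 70794) = √(72900 + 70794) = √143694 = 9*√1774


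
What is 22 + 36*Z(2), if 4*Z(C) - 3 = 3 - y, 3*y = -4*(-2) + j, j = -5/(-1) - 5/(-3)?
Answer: 32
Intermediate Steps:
j = 20/3 (j = -5*(-1) - 5*(-⅓) = 5 + 5/3 = 20/3 ≈ 6.6667)
y = 44/9 (y = (-4*(-2) + 20/3)/3 = (8 + 20/3)/3 = (⅓)*(44/3) = 44/9 ≈ 4.8889)
Z(C) = 5/18 (Z(C) = ¾ + (3 - 1*44/9)/4 = ¾ + (3 - 44/9)/4 = ¾ + (¼)*(-17/9) = ¾ - 17/36 = 5/18)
22 + 36*Z(2) = 22 + 36*(5/18) = 22 + 10 = 32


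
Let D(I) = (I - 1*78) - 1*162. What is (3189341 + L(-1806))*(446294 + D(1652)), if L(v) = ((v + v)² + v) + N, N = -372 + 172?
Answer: 7268005031574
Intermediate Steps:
D(I) = -240 + I (D(I) = (I - 78) - 162 = (-78 + I) - 162 = -240 + I)
N = -200
L(v) = -200 + v + 4*v² (L(v) = ((v + v)² + v) - 200 = ((2*v)² + v) - 200 = (4*v² + v) - 200 = (v + 4*v²) - 200 = -200 + v + 4*v²)
(3189341 + L(-1806))*(446294 + D(1652)) = (3189341 + (-200 - 1806 + 4*(-1806)²))*(446294 + (-240 + 1652)) = (3189341 + (-200 - 1806 + 4*3261636))*(446294 + 1412) = (3189341 + (-200 - 1806 + 13046544))*447706 = (3189341 + 13044538)*447706 = 16233879*447706 = 7268005031574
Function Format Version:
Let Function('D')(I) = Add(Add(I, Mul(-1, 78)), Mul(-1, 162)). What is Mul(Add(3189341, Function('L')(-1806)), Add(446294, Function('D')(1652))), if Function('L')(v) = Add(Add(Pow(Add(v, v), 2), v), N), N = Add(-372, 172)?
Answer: 7268005031574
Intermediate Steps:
Function('D')(I) = Add(-240, I) (Function('D')(I) = Add(Add(I, -78), -162) = Add(Add(-78, I), -162) = Add(-240, I))
N = -200
Function('L')(v) = Add(-200, v, Mul(4, Pow(v, 2))) (Function('L')(v) = Add(Add(Pow(Add(v, v), 2), v), -200) = Add(Add(Pow(Mul(2, v), 2), v), -200) = Add(Add(Mul(4, Pow(v, 2)), v), -200) = Add(Add(v, Mul(4, Pow(v, 2))), -200) = Add(-200, v, Mul(4, Pow(v, 2))))
Mul(Add(3189341, Function('L')(-1806)), Add(446294, Function('D')(1652))) = Mul(Add(3189341, Add(-200, -1806, Mul(4, Pow(-1806, 2)))), Add(446294, Add(-240, 1652))) = Mul(Add(3189341, Add(-200, -1806, Mul(4, 3261636))), Add(446294, 1412)) = Mul(Add(3189341, Add(-200, -1806, 13046544)), 447706) = Mul(Add(3189341, 13044538), 447706) = Mul(16233879, 447706) = 7268005031574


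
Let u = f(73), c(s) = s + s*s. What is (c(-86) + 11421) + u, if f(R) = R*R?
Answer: 24060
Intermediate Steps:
c(s) = s + s²
f(R) = R²
u = 5329 (u = 73² = 5329)
(c(-86) + 11421) + u = (-86*(1 - 86) + 11421) + 5329 = (-86*(-85) + 11421) + 5329 = (7310 + 11421) + 5329 = 18731 + 5329 = 24060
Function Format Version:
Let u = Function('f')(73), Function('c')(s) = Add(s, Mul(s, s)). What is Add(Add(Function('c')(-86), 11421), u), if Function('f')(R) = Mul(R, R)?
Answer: 24060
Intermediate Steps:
Function('c')(s) = Add(s, Pow(s, 2))
Function('f')(R) = Pow(R, 2)
u = 5329 (u = Pow(73, 2) = 5329)
Add(Add(Function('c')(-86), 11421), u) = Add(Add(Mul(-86, Add(1, -86)), 11421), 5329) = Add(Add(Mul(-86, -85), 11421), 5329) = Add(Add(7310, 11421), 5329) = Add(18731, 5329) = 24060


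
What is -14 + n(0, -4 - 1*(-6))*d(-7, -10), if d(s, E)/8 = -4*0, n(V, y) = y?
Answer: -14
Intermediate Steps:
d(s, E) = 0 (d(s, E) = 8*(-4*0) = 8*0 = 0)
-14 + n(0, -4 - 1*(-6))*d(-7, -10) = -14 + (-4 - 1*(-6))*0 = -14 + (-4 + 6)*0 = -14 + 2*0 = -14 + 0 = -14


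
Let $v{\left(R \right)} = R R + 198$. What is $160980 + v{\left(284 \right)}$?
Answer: $241834$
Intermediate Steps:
$v{\left(R \right)} = 198 + R^{2}$ ($v{\left(R \right)} = R^{2} + 198 = 198 + R^{2}$)
$160980 + v{\left(284 \right)} = 160980 + \left(198 + 284^{2}\right) = 160980 + \left(198 + 80656\right) = 160980 + 80854 = 241834$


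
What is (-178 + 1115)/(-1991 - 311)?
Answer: -937/2302 ≈ -0.40704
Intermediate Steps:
(-178 + 1115)/(-1991 - 311) = 937/(-2302) = 937*(-1/2302) = -937/2302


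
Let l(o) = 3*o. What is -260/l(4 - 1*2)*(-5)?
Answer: 650/3 ≈ 216.67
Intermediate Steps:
-260/l(4 - 1*2)*(-5) = -260/(3*(4 - 1*2))*(-5) = -260/(3*(4 - 2))*(-5) = -260/(3*2)*(-5) = -260/6*(-5) = -13*10/3*(-5) = -130/3*(-5) = 650/3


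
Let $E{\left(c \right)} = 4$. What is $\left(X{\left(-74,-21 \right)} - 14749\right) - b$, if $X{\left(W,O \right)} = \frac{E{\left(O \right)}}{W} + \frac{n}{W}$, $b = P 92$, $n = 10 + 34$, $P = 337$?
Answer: $- \frac{1692885}{37} \approx -45754.0$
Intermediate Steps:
$n = 44$
$b = 31004$ ($b = 337 \cdot 92 = 31004$)
$X{\left(W,O \right)} = \frac{48}{W}$ ($X{\left(W,O \right)} = \frac{4}{W} + \frac{44}{W} = \frac{48}{W}$)
$\left(X{\left(-74,-21 \right)} - 14749\right) - b = \left(\frac{48}{-74} - 14749\right) - 31004 = \left(48 \left(- \frac{1}{74}\right) - 14749\right) - 31004 = \left(- \frac{24}{37} - 14749\right) - 31004 = - \frac{545737}{37} - 31004 = - \frac{1692885}{37}$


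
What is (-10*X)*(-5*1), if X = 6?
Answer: 300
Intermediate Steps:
(-10*X)*(-5*1) = (-10*6)*(-5*1) = -60*(-5) = 300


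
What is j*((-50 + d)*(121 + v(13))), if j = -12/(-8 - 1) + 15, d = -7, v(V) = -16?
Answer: -97755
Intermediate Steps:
j = 49/3 (j = -12/(-9) + 15 = -12*(-⅑) + 15 = 4/3 + 15 = 49/3 ≈ 16.333)
j*((-50 + d)*(121 + v(13))) = 49*((-50 - 7)*(121 - 16))/3 = 49*(-57*105)/3 = (49/3)*(-5985) = -97755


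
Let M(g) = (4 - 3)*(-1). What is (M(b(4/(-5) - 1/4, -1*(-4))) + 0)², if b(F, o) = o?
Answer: 1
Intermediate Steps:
M(g) = -1 (M(g) = 1*(-1) = -1)
(M(b(4/(-5) - 1/4, -1*(-4))) + 0)² = (-1 + 0)² = (-1)² = 1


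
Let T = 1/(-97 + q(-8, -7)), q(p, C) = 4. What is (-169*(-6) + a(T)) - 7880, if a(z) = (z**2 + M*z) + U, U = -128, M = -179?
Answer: -60474458/8649 ≈ -6992.1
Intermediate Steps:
T = -1/93 (T = 1/(-97 + 4) = 1/(-93) = -1/93 ≈ -0.010753)
a(z) = -128 + z**2 - 179*z (a(z) = (z**2 - 179*z) - 128 = -128 + z**2 - 179*z)
(-169*(-6) + a(T)) - 7880 = (-169*(-6) + (-128 + (-1/93)**2 - 179*(-1/93))) - 7880 = (1014 + (-128 + 1/8649 + 179/93)) - 7880 = (1014 - 1090424/8649) - 7880 = 7679662/8649 - 7880 = -60474458/8649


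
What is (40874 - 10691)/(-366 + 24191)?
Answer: 30183/23825 ≈ 1.2669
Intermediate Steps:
(40874 - 10691)/(-366 + 24191) = 30183/23825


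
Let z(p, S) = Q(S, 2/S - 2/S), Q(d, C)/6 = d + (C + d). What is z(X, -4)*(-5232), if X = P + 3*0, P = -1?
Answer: 251136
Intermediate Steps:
X = -1 (X = -1 + 3*0 = -1 + 0 = -1)
Q(d, C) = 6*C + 12*d (Q(d, C) = 6*(d + (C + d)) = 6*(C + 2*d) = 6*C + 12*d)
z(p, S) = 12*S (z(p, S) = 6*(2/S - 2/S) + 12*S = 6*0 + 12*S = 0 + 12*S = 12*S)
z(X, -4)*(-5232) = (12*(-4))*(-5232) = -48*(-5232) = 251136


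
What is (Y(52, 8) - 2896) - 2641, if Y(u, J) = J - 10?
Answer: -5539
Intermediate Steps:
Y(u, J) = -10 + J
(Y(52, 8) - 2896) - 2641 = ((-10 + 8) - 2896) - 2641 = (-2 - 2896) - 2641 = -2898 - 2641 = -5539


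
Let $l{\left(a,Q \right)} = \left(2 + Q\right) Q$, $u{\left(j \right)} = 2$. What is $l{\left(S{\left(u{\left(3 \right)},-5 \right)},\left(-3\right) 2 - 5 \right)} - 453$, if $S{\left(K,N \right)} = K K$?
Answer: $-354$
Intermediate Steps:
$S{\left(K,N \right)} = K^{2}$
$l{\left(a,Q \right)} = Q \left(2 + Q\right)$
$l{\left(S{\left(u{\left(3 \right)},-5 \right)},\left(-3\right) 2 - 5 \right)} - 453 = \left(\left(-3\right) 2 - 5\right) \left(2 - 11\right) - 453 = \left(-6 - 5\right) \left(2 - 11\right) - 453 = - 11 \left(2 - 11\right) - 453 = \left(-11\right) \left(-9\right) - 453 = 99 - 453 = -354$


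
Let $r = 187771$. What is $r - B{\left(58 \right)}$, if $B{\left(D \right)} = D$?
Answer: $187713$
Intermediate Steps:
$r - B{\left(58 \right)} = 187771 - 58 = 187713$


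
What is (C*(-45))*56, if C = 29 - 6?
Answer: -57960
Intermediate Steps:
C = 23
(C*(-45))*56 = (23*(-45))*56 = -1035*56 = -57960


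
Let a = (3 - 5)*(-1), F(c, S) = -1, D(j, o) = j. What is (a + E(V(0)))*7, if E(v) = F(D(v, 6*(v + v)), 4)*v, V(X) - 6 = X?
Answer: -28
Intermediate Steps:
V(X) = 6 + X
E(v) = -v
a = 2 (a = -2*(-1) = 2)
(a + E(V(0)))*7 = (2 - (6 + 0))*7 = (2 - 1*6)*7 = (2 - 6)*7 = -4*7 = -28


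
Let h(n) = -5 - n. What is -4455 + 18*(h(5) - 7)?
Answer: -4761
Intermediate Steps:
-4455 + 18*(h(5) - 7) = -4455 + 18*((-5 - 1*5) - 7) = -4455 + 18*((-5 - 5) - 7) = -4455 + 18*(-10 - 7) = -4455 + 18*(-17) = -4455 - 306 = -4761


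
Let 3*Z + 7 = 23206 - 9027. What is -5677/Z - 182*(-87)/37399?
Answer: -137514307/176672876 ≈ -0.77836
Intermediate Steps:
Z = 4724 (Z = -7/3 + (23206 - 9027)/3 = -7/3 + (⅓)*14179 = -7/3 + 14179/3 = 4724)
-5677/Z - 182*(-87)/37399 = -5677/4724 - 182*(-87)/37399 = -5677*1/4724 + 15834*(1/37399) = -5677/4724 + 15834/37399 = -137514307/176672876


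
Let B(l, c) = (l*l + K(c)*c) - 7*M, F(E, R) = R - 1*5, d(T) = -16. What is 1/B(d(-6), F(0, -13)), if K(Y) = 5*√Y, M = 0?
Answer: 32/26417 + 135*I*√2/105668 ≈ 0.0012113 + 0.0018068*I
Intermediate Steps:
F(E, R) = -5 + R (F(E, R) = R - 5 = -5 + R)
B(l, c) = l² + 5*c^(3/2) (B(l, c) = (l*l + (5*√c)*c) - 7*0 = (l² + 5*c^(3/2)) + 0 = l² + 5*c^(3/2))
1/B(d(-6), F(0, -13)) = 1/((-16)² + 5*(-5 - 13)^(3/2)) = 1/(256 + 5*(-18)^(3/2)) = 1/(256 + 5*(-54*I*√2)) = 1/(256 - 270*I*√2)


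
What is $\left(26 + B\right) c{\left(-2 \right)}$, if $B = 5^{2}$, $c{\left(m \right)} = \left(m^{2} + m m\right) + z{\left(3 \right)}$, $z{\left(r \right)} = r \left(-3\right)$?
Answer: $-51$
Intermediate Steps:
$z{\left(r \right)} = - 3 r$
$c{\left(m \right)} = -9 + 2 m^{2}$ ($c{\left(m \right)} = \left(m^{2} + m m\right) - 9 = \left(m^{2} + m^{2}\right) - 9 = 2 m^{2} - 9 = -9 + 2 m^{2}$)
$B = 25$
$\left(26 + B\right) c{\left(-2 \right)} = \left(26 + 25\right) \left(-9 + 2 \left(-2\right)^{2}\right) = 51 \left(-9 + 2 \cdot 4\right) = 51 \left(-9 + 8\right) = 51 \left(-1\right) = -51$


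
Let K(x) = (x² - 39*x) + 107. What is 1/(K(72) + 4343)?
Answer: 1/6826 ≈ 0.00014650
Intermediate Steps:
K(x) = 107 + x² - 39*x
1/(K(72) + 4343) = 1/((107 + 72² - 39*72) + 4343) = 1/((107 + 5184 - 2808) + 4343) = 1/(2483 + 4343) = 1/6826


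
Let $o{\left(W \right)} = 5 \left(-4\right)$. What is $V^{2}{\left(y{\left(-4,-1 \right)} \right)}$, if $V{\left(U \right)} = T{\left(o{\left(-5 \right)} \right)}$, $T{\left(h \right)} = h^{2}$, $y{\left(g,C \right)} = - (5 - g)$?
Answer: $160000$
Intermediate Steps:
$o{\left(W \right)} = -20$
$y{\left(g,C \right)} = -5 + g$
$V{\left(U \right)} = 400$ ($V{\left(U \right)} = \left(-20\right)^{2} = 400$)
$V^{2}{\left(y{\left(-4,-1 \right)} \right)} = 400^{2} = 160000$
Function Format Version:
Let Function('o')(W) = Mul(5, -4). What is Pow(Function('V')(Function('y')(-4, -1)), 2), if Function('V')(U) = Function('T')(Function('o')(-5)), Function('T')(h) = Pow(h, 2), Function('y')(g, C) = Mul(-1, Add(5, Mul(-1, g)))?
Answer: 160000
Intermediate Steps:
Function('o')(W) = -20
Function('y')(g, C) = Add(-5, g)
Function('V')(U) = 400 (Function('V')(U) = Pow(-20, 2) = 400)
Pow(Function('V')(Function('y')(-4, -1)), 2) = Pow(400, 2) = 160000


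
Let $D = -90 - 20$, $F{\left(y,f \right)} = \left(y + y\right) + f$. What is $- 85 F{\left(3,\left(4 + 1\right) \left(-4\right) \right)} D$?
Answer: $-130900$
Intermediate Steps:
$F{\left(y,f \right)} = f + 2 y$ ($F{\left(y,f \right)} = 2 y + f = f + 2 y$)
$D = -110$ ($D = -90 - 20 = -110$)
$- 85 F{\left(3,\left(4 + 1\right) \left(-4\right) \right)} D = - 85 \left(\left(4 + 1\right) \left(-4\right) + 2 \cdot 3\right) \left(-110\right) = - 85 \left(5 \left(-4\right) + 6\right) \left(-110\right) = - 85 \left(-20 + 6\right) \left(-110\right) = \left(-85\right) \left(-14\right) \left(-110\right) = 1190 \left(-110\right) = -130900$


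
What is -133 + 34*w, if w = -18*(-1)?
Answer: 479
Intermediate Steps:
w = 18
-133 + 34*w = -133 + 34*18 = -133 + 612 = 479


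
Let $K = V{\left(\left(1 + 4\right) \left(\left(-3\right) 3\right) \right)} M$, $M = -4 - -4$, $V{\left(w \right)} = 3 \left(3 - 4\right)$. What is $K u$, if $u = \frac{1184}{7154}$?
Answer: $0$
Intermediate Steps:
$V{\left(w \right)} = -3$ ($V{\left(w \right)} = 3 \left(-1\right) = -3$)
$u = \frac{592}{3577}$ ($u = 1184 \cdot \frac{1}{7154} = \frac{592}{3577} \approx 0.1655$)
$M = 0$ ($M = -4 + 4 = 0$)
$K = 0$ ($K = \left(-3\right) 0 = 0$)
$K u = 0 \cdot \frac{592}{3577} = 0$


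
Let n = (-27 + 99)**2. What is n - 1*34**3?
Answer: -34120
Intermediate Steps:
n = 5184 (n = 72**2 = 5184)
n - 1*34**3 = 5184 - 1*34**3 = 5184 - 1*39304 = 5184 - 39304 = -34120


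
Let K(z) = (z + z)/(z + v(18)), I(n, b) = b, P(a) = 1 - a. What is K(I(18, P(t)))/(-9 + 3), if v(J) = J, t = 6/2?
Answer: 1/24 ≈ 0.041667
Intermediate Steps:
t = 3 (t = 6*(1/2) = 3)
K(z) = 2*z/(18 + z) (K(z) = (z + z)/(z + 18) = (2*z)/(18 + z) = 2*z/(18 + z))
K(I(18, P(t)))/(-9 + 3) = (2*(1 - 1*3)/(18 + (1 - 1*3)))/(-9 + 3) = (2*(1 - 3)/(18 + (1 - 3)))/(-6) = -(-2)/(3*(18 - 2)) = -(-2)/(3*16) = -1/6*(-1/4) = 1/24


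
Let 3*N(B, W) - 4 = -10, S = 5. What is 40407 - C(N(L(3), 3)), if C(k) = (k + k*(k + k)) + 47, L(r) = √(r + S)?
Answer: 40354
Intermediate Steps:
L(r) = √(5 + r) (L(r) = √(r + 5) = √(5 + r))
N(B, W) = -2 (N(B, W) = 4/3 + (⅓)*(-10) = 4/3 - 10/3 = -2)
C(k) = 47 + k + 2*k² (C(k) = (k + k*(2*k)) + 47 = (k + 2*k²) + 47 = 47 + k + 2*k²)
40407 - C(N(L(3), 3)) = 40407 - (47 - 2 + 2*(-2)²) = 40407 - (47 - 2 + 2*4) = 40407 - (47 - 2 + 8) = 40407 - 1*53 = 40407 - 53 = 40354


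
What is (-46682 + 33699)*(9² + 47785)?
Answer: -621444278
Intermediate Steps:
(-46682 + 33699)*(9² + 47785) = -12983*(81 + 47785) = -12983*47866 = -621444278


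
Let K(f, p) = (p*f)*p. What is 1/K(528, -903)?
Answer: 1/430535952 ≈ 2.3227e-9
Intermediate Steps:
K(f, p) = f*p**2 (K(f, p) = (f*p)*p = f*p**2)
1/K(528, -903) = 1/(528*(-903)**2) = 1/(528*815409) = 1/430535952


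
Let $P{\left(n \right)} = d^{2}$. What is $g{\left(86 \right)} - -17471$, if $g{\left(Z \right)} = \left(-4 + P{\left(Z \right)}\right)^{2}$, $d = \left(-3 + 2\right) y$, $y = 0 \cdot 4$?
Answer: $17487$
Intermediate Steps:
$y = 0$
$d = 0$ ($d = \left(-3 + 2\right) 0 = \left(-1\right) 0 = 0$)
$P{\left(n \right)} = 0$ ($P{\left(n \right)} = 0^{2} = 0$)
$g{\left(Z \right)} = 16$ ($g{\left(Z \right)} = \left(-4 + 0\right)^{2} = \left(-4\right)^{2} = 16$)
$g{\left(86 \right)} - -17471 = 16 - -17471 = 16 + 17471 = 17487$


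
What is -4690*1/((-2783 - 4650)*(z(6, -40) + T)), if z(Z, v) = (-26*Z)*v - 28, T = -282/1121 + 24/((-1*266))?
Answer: 18401215/181152920953 ≈ 0.00010158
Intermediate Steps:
T = -2682/7847 (T = -282*1/1121 + 24/(-266) = -282/1121 + 24*(-1/266) = -282/1121 - 12/133 = -2682/7847 ≈ -0.34179)
z(Z, v) = -28 - 26*Z*v (z(Z, v) = -26*Z*v - 28 = -28 - 26*Z*v)
-4690*1/((-2783 - 4650)*(z(6, -40) + T)) = -4690*1/((-2783 - 4650)*((-28 - 26*6*(-40)) - 2682/7847)) = -4690*(-1/(7433*((-28 + 6240) - 2682/7847))) = -4690*(-1/(7433*(6212 - 2682/7847))) = -4690/((48742882/7847)*(-7433)) = -4690/(-362305841906/7847) = -4690*(-7847/362305841906) = 18401215/181152920953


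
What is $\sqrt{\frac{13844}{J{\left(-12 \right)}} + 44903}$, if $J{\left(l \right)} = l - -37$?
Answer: $\frac{\sqrt{1136419}}{5} \approx 213.21$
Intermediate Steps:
$J{\left(l \right)} = 37 + l$ ($J{\left(l \right)} = l + 37 = 37 + l$)
$\sqrt{\frac{13844}{J{\left(-12 \right)}} + 44903} = \sqrt{\frac{13844}{37 - 12} + 44903} = \sqrt{\frac{13844}{25} + 44903} = \sqrt{\frac{1136419}{25}} = \frac{\sqrt{1136419}}{5}$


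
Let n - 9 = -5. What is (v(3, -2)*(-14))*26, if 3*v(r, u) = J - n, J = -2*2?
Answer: 2912/3 ≈ 970.67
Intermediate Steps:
n = 4 (n = 9 - 5 = 4)
J = -4
v(r, u) = -8/3 (v(r, u) = (-4 - 1*4)/3 = (-4 - 4)/3 = (⅓)*(-8) = -8/3)
(v(3, -2)*(-14))*26 = -8/3*(-14)*26 = (112/3)*26 = 2912/3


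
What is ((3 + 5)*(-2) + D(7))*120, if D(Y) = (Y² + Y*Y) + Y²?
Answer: 15720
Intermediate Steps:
D(Y) = 3*Y² (D(Y) = (Y² + Y²) + Y² = 2*Y² + Y² = 3*Y²)
((3 + 5)*(-2) + D(7))*120 = ((3 + 5)*(-2) + 3*7²)*120 = (8*(-2) + 3*49)*120 = (-16 + 147)*120 = 131*120 = 15720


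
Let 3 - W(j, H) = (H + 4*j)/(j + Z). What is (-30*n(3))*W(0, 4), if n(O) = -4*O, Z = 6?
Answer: 840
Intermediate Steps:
W(j, H) = 3 - (H + 4*j)/(6 + j) (W(j, H) = 3 - (H + 4*j)/(j + 6) = 3 - (H + 4*j)/(6 + j))
(-30*n(3))*W(0, 4) = (-(-120)*3)*((18 - 1*4 - 1*0)/(6 + 0)) = (-30*(-12))*((18 - 4 + 0)/6) = 360*((1/6)*14) = 360*(7/3) = 840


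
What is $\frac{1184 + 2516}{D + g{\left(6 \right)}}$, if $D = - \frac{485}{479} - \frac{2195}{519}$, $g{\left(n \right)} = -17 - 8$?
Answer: $- \frac{183964740}{1503629} \approx -122.35$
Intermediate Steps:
$g{\left(n \right)} = -25$
$D = - \frac{1303120}{248601}$ ($D = \left(-485\right) \frac{1}{479} - \frac{2195}{519} = - \frac{485}{479} - \frac{2195}{519} = - \frac{1303120}{248601} \approx -5.2418$)
$\frac{1184 + 2516}{D + g{\left(6 \right)}} = \frac{1184 + 2516}{- \frac{1303120}{248601} - 25} = \frac{3700}{- \frac{7518145}{248601}} = 3700 \left(- \frac{248601}{7518145}\right) = - \frac{183964740}{1503629}$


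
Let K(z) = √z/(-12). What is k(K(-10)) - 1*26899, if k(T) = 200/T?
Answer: -26899 + 240*I*√10 ≈ -26899.0 + 758.95*I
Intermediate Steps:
K(z) = -√z/12
k(K(-10)) - 1*26899 = 200/((-I*√10/12)) - 1*26899 = 200/((-I*√10/12)) - 26899 = 200*(6*I*√10/5) - 26899 = 240*I*√10 - 26899 = -26899 + 240*I*√10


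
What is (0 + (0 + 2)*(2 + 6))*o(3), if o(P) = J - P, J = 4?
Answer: 16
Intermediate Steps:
o(P) = 4 - P
(0 + (0 + 2)*(2 + 6))*o(3) = (0 + (0 + 2)*(2 + 6))*(4 - 1*3) = (0 + 2*8)*(4 - 3) = (0 + 16)*1 = 16*1 = 16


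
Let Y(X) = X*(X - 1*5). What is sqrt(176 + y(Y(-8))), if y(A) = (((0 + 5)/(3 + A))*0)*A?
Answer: 4*sqrt(11) ≈ 13.266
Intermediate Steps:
Y(X) = X*(-5 + X) (Y(X) = X*(X - 5) = X*(-5 + X))
y(A) = 0 (y(A) = ((5/(3 + A))*0)*A = 0*A = 0)
sqrt(176 + y(Y(-8))) = sqrt(176 + 0) = sqrt(176) = 4*sqrt(11)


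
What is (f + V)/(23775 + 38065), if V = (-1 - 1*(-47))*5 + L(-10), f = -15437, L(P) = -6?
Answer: -15213/61840 ≈ -0.24601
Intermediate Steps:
V = 224 (V = (-1 - 1*(-47))*5 - 6 = (-1 + 47)*5 - 6 = 46*5 - 6 = 230 - 6 = 224)
(f + V)/(23775 + 38065) = (-15437 + 224)/(23775 + 38065) = -15213/61840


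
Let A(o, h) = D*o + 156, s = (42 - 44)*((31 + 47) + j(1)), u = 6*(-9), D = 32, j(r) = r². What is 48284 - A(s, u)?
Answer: 53184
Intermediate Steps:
u = -54
s = -158 (s = (42 - 44)*((31 + 47) + 1²) = -2*(78 + 1) = -2*79 = -158)
A(o, h) = 156 + 32*o (A(o, h) = 32*o + 156 = 156 + 32*o)
48284 - A(s, u) = 48284 - (156 + 32*(-158)) = 48284 - (156 - 5056) = 48284 - 1*(-4900) = 48284 + 4900 = 53184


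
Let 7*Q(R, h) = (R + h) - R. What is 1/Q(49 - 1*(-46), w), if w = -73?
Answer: -7/73 ≈ -0.095890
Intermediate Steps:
Q(R, h) = h/7 (Q(R, h) = ((R + h) - R)/7 = h/7)
1/Q(49 - 1*(-46), w) = 1/((⅐)*(-73)) = 1/(-73/7) = -7/73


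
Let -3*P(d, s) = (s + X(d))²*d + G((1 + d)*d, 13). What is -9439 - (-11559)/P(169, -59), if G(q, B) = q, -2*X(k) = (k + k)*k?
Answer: -1306628238157547/138428672330 ≈ -9439.0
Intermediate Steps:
X(k) = -k² (X(k) = -(k + k)*k/2 = -2*k*k/2 = -k²)
P(d, s) = -d*(s - d²)²/3 - d*(1 + d)/3 (P(d, s) = -((s - d²)²*d + (1 + d)*d)/3 = -(d*(s - d²)² + d*(1 + d))/3 = -d*(s - d²)²/3 - d*(1 + d)/3)
-9439 - (-11559)/P(169, -59) = -9439 - (-11559)/((⅓)*169*(-1 - 1*169 - (169² - 1*(-59))²)) = -9439 - (-11559)/((⅓)*169*(-1 - 169 - (28561 + 59)²)) = -9439 - (-11559)/((⅓)*169*(-1 - 169 - 1*28620²)) = -9439 - (-11559)/((⅓)*169*(-1 - 169 - 1*819104400)) = -9439 - (-11559)/((⅓)*169*(-1 - 169 - 819104400)) = -9439 - (-11559)/((⅓)*169*(-819104570)) = -9439 - (-11559)/(-138428672330/3) = -9439 - (-11559)*(-3)/138428672330 = -9439 - 1*34677/138428672330 = -9439 - 34677/138428672330 = -1306628238157547/138428672330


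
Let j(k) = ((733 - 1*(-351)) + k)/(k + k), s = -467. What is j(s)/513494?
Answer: -617/479603396 ≈ -1.2865e-6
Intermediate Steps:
j(k) = (1084 + k)/(2*k) (j(k) = ((733 + 351) + k)/((2*k)) = (1084 + k)*(1/(2*k)) = (1084 + k)/(2*k))
j(s)/513494 = ((1/2)*(1084 - 467)/(-467))/513494 = ((1/2)*(-1/467)*617)*(1/513494) = -617/934*1/513494 = -617/479603396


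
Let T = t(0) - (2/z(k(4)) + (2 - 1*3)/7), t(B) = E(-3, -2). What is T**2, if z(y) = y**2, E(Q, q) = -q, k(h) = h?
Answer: 12769/3136 ≈ 4.0717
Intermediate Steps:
t(B) = 2 (t(B) = -1*(-2) = 2)
T = 113/56 (T = 2 - (2/(4**2) + (2 - 1*3)/7) = 2 - (2/16 + (2 - 3)*(1/7)) = 2 - (2*(1/16) - 1*1/7) = 2 - (1/8 - 1/7) = 2 - 1*(-1/56) = 2 + 1/56 = 113/56 ≈ 2.0179)
T**2 = (113/56)**2 = 12769/3136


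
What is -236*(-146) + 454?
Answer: 34910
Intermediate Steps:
-236*(-146) + 454 = 34456 + 454 = 34910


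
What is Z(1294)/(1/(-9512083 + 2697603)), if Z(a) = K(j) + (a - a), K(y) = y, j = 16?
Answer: -109031680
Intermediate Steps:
Z(a) = 16 (Z(a) = 16 + (a - a) = 16 + 0 = 16)
Z(1294)/(1/(-9512083 + 2697603)) = 16/(1/(-9512083 + 2697603)) = 16/(1/(-6814480)) = 16/(-1/6814480) = 16*(-6814480) = -109031680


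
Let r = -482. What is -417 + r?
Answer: -899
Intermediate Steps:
-417 + r = -417 - 482 = -899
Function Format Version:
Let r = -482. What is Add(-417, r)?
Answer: -899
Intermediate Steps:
Add(-417, r) = Add(-417, -482) = -899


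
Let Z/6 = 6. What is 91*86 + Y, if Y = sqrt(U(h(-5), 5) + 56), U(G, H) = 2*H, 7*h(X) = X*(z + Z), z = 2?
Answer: 7826 + sqrt(66) ≈ 7834.1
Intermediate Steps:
Z = 36 (Z = 6*6 = 36)
h(X) = 38*X/7 (h(X) = (X*(2 + 36))/7 = (X*38)/7 = (38*X)/7 = 38*X/7)
Y = sqrt(66) (Y = sqrt(2*5 + 56) = sqrt(10 + 56) = sqrt(66) ≈ 8.1240)
91*86 + Y = 91*86 + sqrt(66) = 7826 + sqrt(66)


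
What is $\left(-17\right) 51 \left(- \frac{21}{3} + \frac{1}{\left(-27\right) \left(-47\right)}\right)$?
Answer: $\frac{2566898}{423} \approx 6068.3$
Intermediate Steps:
$\left(-17\right) 51 \left(- \frac{21}{3} + \frac{1}{\left(-27\right) \left(-47\right)}\right) = - 867 \left(\left(-21\right) \frac{1}{3} - - \frac{1}{1269}\right) = - 867 \left(-7 + \frac{1}{1269}\right) = \left(-867\right) \left(- \frac{8882}{1269}\right) = \frac{2566898}{423}$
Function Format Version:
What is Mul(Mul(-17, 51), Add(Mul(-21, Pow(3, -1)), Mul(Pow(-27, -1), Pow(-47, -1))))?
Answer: Rational(2566898, 423) ≈ 6068.3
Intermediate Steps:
Mul(Mul(-17, 51), Add(Mul(-21, Pow(3, -1)), Mul(Pow(-27, -1), Pow(-47, -1)))) = Mul(-867, Add(Mul(-21, Rational(1, 3)), Mul(Rational(-1, 27), Rational(-1, 47)))) = Mul(-867, Add(-7, Rational(1, 1269))) = Mul(-867, Rational(-8882, 1269)) = Rational(2566898, 423)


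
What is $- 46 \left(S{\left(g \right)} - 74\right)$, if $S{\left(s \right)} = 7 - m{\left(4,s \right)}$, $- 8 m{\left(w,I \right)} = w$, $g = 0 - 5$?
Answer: $3059$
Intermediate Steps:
$g = -5$ ($g = 0 - 5 = -5$)
$m{\left(w,I \right)} = - \frac{w}{8}$
$S{\left(s \right)} = \frac{15}{2}$ ($S{\left(s \right)} = 7 - \left(- \frac{1}{8}\right) 4 = 7 - - \frac{1}{2} = 7 + \frac{1}{2} = \frac{15}{2}$)
$- 46 \left(S{\left(g \right)} - 74\right) = - 46 \left(\frac{15}{2} - 74\right) = \left(-46\right) \left(- \frac{133}{2}\right) = 3059$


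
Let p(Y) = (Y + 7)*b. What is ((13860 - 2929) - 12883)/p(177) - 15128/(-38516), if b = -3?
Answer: 2610434/664401 ≈ 3.9290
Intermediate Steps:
p(Y) = -21 - 3*Y (p(Y) = (Y + 7)*(-3) = (7 + Y)*(-3) = -21 - 3*Y)
((13860 - 2929) - 12883)/p(177) - 15128/(-38516) = ((13860 - 2929) - 12883)/(-21 - 3*177) - 15128/(-38516) = (10931 - 12883)/(-21 - 531) - 15128*(-1/38516) = -1952/(-552) + 3782/9629 = -1952*(-1/552) + 3782/9629 = 244/69 + 3782/9629 = 2610434/664401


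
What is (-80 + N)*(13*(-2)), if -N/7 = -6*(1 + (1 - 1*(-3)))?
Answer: -3380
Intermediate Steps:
N = 210 (N = -(-42)*(1 + (1 - 1*(-3))) = -(-42)*(1 + (1 + 3)) = -(-42)*(1 + 4) = -(-42)*5 = -7*(-30) = 210)
(-80 + N)*(13*(-2)) = (-80 + 210)*(13*(-2)) = 130*(-26) = -3380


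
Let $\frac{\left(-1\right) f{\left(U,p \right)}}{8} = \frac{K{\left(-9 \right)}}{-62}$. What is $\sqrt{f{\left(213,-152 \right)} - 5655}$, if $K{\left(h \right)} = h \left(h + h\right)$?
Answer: $\frac{i \sqrt{5414367}}{31} \approx 75.061 i$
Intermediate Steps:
$K{\left(h \right)} = 2 h^{2}$ ($K{\left(h \right)} = h 2 h = 2 h^{2}$)
$f{\left(U,p \right)} = \frac{648}{31}$ ($f{\left(U,p \right)} = - 8 \frac{2 \left(-9\right)^{2}}{-62} = - 8 \cdot 2 \cdot 81 \left(- \frac{1}{62}\right) = - 8 \cdot 162 \left(- \frac{1}{62}\right) = \left(-8\right) \left(- \frac{81}{31}\right) = \frac{648}{31}$)
$\sqrt{f{\left(213,-152 \right)} - 5655} = \sqrt{\frac{648}{31} - 5655} = \sqrt{- \frac{174657}{31}} = \frac{i \sqrt{5414367}}{31}$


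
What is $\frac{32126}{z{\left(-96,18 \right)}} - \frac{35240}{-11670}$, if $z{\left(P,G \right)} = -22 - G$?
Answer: $- \frac{18675041}{23340} \approx -800.13$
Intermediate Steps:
$\frac{32126}{z{\left(-96,18 \right)}} - \frac{35240}{-11670} = \frac{32126}{-22 - 18} - \frac{35240}{-11670} = \frac{32126}{-22 - 18} - - \frac{3524}{1167} = \frac{32126}{-40} + \frac{3524}{1167} = 32126 \left(- \frac{1}{40}\right) + \frac{3524}{1167} = - \frac{16063}{20} + \frac{3524}{1167} = - \frac{18675041}{23340}$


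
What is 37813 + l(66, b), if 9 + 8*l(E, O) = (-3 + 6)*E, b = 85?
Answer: 302693/8 ≈ 37837.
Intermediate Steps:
l(E, O) = -9/8 + 3*E/8 (l(E, O) = -9/8 + ((-3 + 6)*E)/8 = -9/8 + (3*E)/8 = -9/8 + 3*E/8)
37813 + l(66, b) = 37813 + (-9/8 + (3/8)*66) = 37813 + (-9/8 + 99/4) = 37813 + 189/8 = 302693/8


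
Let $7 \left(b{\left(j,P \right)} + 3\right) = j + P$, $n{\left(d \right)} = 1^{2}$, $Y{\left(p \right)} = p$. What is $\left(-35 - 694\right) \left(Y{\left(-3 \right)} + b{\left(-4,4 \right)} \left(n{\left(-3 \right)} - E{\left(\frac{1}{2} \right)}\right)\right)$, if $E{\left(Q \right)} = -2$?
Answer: $8748$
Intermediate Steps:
$n{\left(d \right)} = 1$
$b{\left(j,P \right)} = -3 + \frac{P}{7} + \frac{j}{7}$ ($b{\left(j,P \right)} = -3 + \frac{j + P}{7} = -3 + \frac{P + j}{7} = -3 + \left(\frac{P}{7} + \frac{j}{7}\right) = -3 + \frac{P}{7} + \frac{j}{7}$)
$\left(-35 - 694\right) \left(Y{\left(-3 \right)} + b{\left(-4,4 \right)} \left(n{\left(-3 \right)} - E{\left(\frac{1}{2} \right)}\right)\right) = \left(-35 - 694\right) \left(-3 + \left(-3 + \frac{1}{7} \cdot 4 + \frac{1}{7} \left(-4\right)\right) \left(1 - -2\right)\right) = \left(-35 - 694\right) \left(-3 + \left(-3 + \frac{4}{7} - \frac{4}{7}\right) \left(1 + 2\right)\right) = - 729 \left(-3 - 9\right) = \left(-729\right) \left(-12\right) = 8748$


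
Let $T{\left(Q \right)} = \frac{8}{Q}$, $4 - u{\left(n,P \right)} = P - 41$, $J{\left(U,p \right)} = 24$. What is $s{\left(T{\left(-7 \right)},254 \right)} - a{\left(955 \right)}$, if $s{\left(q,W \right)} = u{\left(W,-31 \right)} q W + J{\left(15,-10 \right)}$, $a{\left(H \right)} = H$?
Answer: $- \frac{160949}{7} \approx -22993.0$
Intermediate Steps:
$u{\left(n,P \right)} = 45 - P$ ($u{\left(n,P \right)} = 4 - \left(P - 41\right) = 4 - \left(-41 + P\right) = 45 - P$)
$s{\left(q,W \right)} = 24 + 76 W q$ ($s{\left(q,W \right)} = \left(45 - -31\right) q W + 24 = \left(45 + 31\right) q W + 24 = 76 q W + 24 = 76 W q + 24 = 24 + 76 W q$)
$s{\left(T{\left(-7 \right)},254 \right)} - a{\left(955 \right)} = \left(24 + 76 \cdot 254 \frac{8}{-7}\right) - 955 = \left(24 + 76 \cdot 254 \cdot 8 \left(- \frac{1}{7}\right)\right) - 955 = \left(24 + 76 \cdot 254 \left(- \frac{8}{7}\right)\right) - 955 = \left(24 - \frac{154432}{7}\right) - 955 = - \frac{154264}{7} - 955 = - \frac{160949}{7}$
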